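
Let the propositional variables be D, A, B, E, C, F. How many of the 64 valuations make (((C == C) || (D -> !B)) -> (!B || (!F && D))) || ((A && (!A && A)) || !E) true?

Initial set: {((((C == C) || (D -> !B)) -> (!B || (!F && D))) || ((A && (!A && A)) || !E))}.
((((C == C) || (D -> !B)) -> (!B || (!F && D))) || ((A && (!A && A)) || !E)): β-rule — branch into (((C == C) || (D -> !B)) -> (!B || (!F && D)))  //  ((A && (!A && A)) || !E).
  branch 1 (add (((C == C) || (D -> !B)) -> (!B || (!F && D)))):
    (((C == C) || (D -> !B)) -> (!B || (!F && D))): β-rule — branch into !((C == C) || (D -> !B))  //  (!B || (!F && D)).
      branch 1.1 (add !((C == C) || (D -> !B))):
        !((C == C) || (D -> !B)): α-rule — add !(C == C), !(D -> !B).
        !(D -> !B): α-rule — add D, !!B.
        !(C == C): β-rule — branch into C, !C  //  !C, C.
          branch 1.1.1 (add C, !C):
            × closes — contains both C and !C.
          branch 1.1.2 (add !C, C):
            × closes — contains both C and !C.
      branch 1.2 (add (!B || (!F && D))):
        (!B || (!F && D)): β-rule — branch into !B  //  (!F && D).
          branch 1.2.1 (add !B):
            ○ open, literals {B=F}.
          branch 1.2.2 (add (!F && D)):
            (!F && D): α-rule — add !F, D.
            ○ open, literals {D=T, F=F}.
  branch 2 (add ((A && (!A && A)) || !E)):
    ((A && (!A && A)) || !E): β-rule — branch into (A && (!A && A))  //  !E.
      branch 2.1 (add (A && (!A && A))):
        (A && (!A && A)): α-rule — add A, (!A && A).
        (!A && A): α-rule — add !A, A.
        × closes — contains both A and !A.
      branch 2.2 (add !E):
        ○ open, literals {E=F}.
3 branches closed, 3 open.
Each open branch fixes some atoms; the unmentioned ones are free. Counting distinct full assignments: branch {B=F} (D, A, E, C, F) contributes 32 new; branch {D=T, F=F} (A, B, E, C) contributes 8 new; branch {E=F} (D, A, B, C, F) contributes 12 new. Total: 52.

52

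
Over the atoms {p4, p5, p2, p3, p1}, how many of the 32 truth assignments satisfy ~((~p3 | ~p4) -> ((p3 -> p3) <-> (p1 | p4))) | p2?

Initial set: {(~((~p3 | ~p4) -> ((p3 -> p3) <-> (p1 | p4))) | p2)}.
(~((~p3 | ~p4) -> ((p3 -> p3) <-> (p1 | p4))) | p2): β-rule — branch into ~((~p3 | ~p4) -> ((p3 -> p3) <-> (p1 | p4)))  //  p2.
  branch 1 (add ~((~p3 | ~p4) -> ((p3 -> p3) <-> (p1 | p4)))):
    ~((~p3 | ~p4) -> ((p3 -> p3) <-> (p1 | p4))): α-rule — add (~p3 | ~p4), ~((p3 -> p3) <-> (p1 | p4)).
    (~p3 | ~p4): β-rule — branch into ~p3  //  ~p4.
      branch 1.1 (add ~p3):
        ~((p3 -> p3) <-> (p1 | p4)): β-rule — branch into (p3 -> p3), ~(p1 | p4)  //  ~(p3 -> p3), (p1 | p4).
          branch 1.1.1 (add (p3 -> p3), ~(p1 | p4)):
            ~(p1 | p4): α-rule — add ~p1, ~p4.
            (p3 -> p3): β-rule — branch into ~p3  //  p3.
              branch 1.1.1.1 (add ~p3):
                ○ open, literals {p1=false, p3=false, p4=false}.
              branch 1.1.1.2 (add p3):
                × closes — contains both p3 and ~p3.
          branch 1.1.2 (add ~(p3 -> p3), (p1 | p4)):
            ~(p3 -> p3): α-rule — add p3, ~p3.
            × closes — contains both p3 and ~p3.
      branch 1.2 (add ~p4):
        ~((p3 -> p3) <-> (p1 | p4)): β-rule — branch into (p3 -> p3), ~(p1 | p4)  //  ~(p3 -> p3), (p1 | p4).
          branch 1.2.1 (add (p3 -> p3), ~(p1 | p4)):
            ~(p1 | p4): α-rule — add ~p1, ~p4.
            (p3 -> p3): β-rule — branch into ~p3  //  p3.
              branch 1.2.1.1 (add ~p3):
                ○ open, literals {p1=false, p3=false, p4=false}.
              branch 1.2.1.2 (add p3):
                ○ open, literals {p1=false, p3=true, p4=false}.
          branch 1.2.2 (add ~(p3 -> p3), (p1 | p4)):
            ~(p3 -> p3): α-rule — add p3, ~p3.
            × closes — contains both p3 and ~p3.
  branch 2 (add p2):
    ○ open, literals {p2=true}.
3 branches closed, 4 open.
Each open branch fixes some atoms; the unmentioned ones are free. Counting distinct full assignments: branch {p1=false, p3=false, p4=false} (p5, p2) contributes 4 new; branch {p1=false, p3=false, p4=false} (p5, p2) contributes 0 new; branch {p1=false, p3=true, p4=false} (p5, p2) contributes 4 new; branch {p2=true} (p4, p5, p3, p1) contributes 12 new. Total: 20.

20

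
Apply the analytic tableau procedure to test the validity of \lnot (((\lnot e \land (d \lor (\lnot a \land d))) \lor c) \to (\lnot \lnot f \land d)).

Not valid

Assume the negation and expand:
Initial set: {\lnot \lnot (((\lnot e \land (d \lor (\lnot a \land d))) \lor c) \to (\lnot \lnot f \land d))}.
\lnot \lnot (((\lnot e \land (d \lor (\lnot a \land d))) \lor c) \to (\lnot \lnot f \land d)): β-rule — branch into \lnot ((\lnot e \land (d \lor (\lnot a \land d))) \lor c)  //  (\lnot \lnot f \land d).
  branch 1 (add \lnot ((\lnot e \land (d \lor (\lnot a \land d))) \lor c)):
    \lnot ((\lnot e \land (d \lor (\lnot a \land d))) \lor c): α-rule — add \lnot (\lnot e \land (d \lor (\lnot a \land d))), \lnot c.
    \lnot (\lnot e \land (d \lor (\lnot a \land d))): β-rule — branch into \lnot \lnot e  //  \lnot (d \lor (\lnot a \land d)).
      branch 1.1 (add \lnot \lnot e):
        ○ open, literals {c=0, e=1}.
      branch 1.2 (add \lnot (d \lor (\lnot a \land d))):
        \lnot (d \lor (\lnot a \land d)): α-rule — add \lnot d, \lnot (\lnot a \land d).
        \lnot (\lnot a \land d): β-rule — branch into \lnot \lnot a  //  \lnot d.
          branch 1.2.1 (add \lnot \lnot a):
            ○ open, literals {a=1, c=0, d=0}.
          branch 1.2.2 (add \lnot d):
            ○ open, literals {c=0, d=0}.
  branch 2 (add (\lnot \lnot f \land d)):
    (\lnot \lnot f \land d): α-rule — add \lnot \lnot f, d.
    \lnot \lnot f: drop double negation, giving f.
    ○ open, literals {d=1, f=1}.
0 branches closed, 4 open.
An open branch gives a countermodel: c=0, e=1 (unmentioned atoms arbitrary); under it the original formula is false.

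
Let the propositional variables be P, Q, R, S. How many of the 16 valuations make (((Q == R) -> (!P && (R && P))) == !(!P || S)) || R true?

12

Initial set: {((((Q == R) -> (!P && (R && P))) == !(!P || S)) || R)}.
((((Q == R) -> (!P && (R && P))) == !(!P || S)) || R): β-rule — branch into (((Q == R) -> (!P && (R && P))) == !(!P || S))  //  R.
  branch 1 (add (((Q == R) -> (!P && (R && P))) == !(!P || S))):
    (((Q == R) -> (!P && (R && P))) == !(!P || S)): β-rule — branch into ((Q == R) -> (!P && (R && P))), !(!P || S)  //  !((Q == R) -> (!P && (R && P))), !!(!P || S).
      branch 1.1 (add ((Q == R) -> (!P && (R && P))), !(!P || S)):
        !(!P || S): α-rule — add !!P, !S.
        ((Q == R) -> (!P && (R && P))): β-rule — branch into !(Q == R)  //  (!P && (R && P)).
          branch 1.1.1 (add !(Q == R)):
            !(Q == R): β-rule — branch into Q, !R  //  !Q, R.
              branch 1.1.1.1 (add Q, !R):
                ○ open, literals {P=true, Q=true, R=false, S=false}.
              branch 1.1.1.2 (add !Q, R):
                ○ open, literals {P=true, Q=false, R=true, S=false}.
          branch 1.1.2 (add (!P && (R && P))):
            (!P && (R && P)): α-rule — add !P, (R && P).
            × closes — contains both P and !P.
      branch 1.2 (add !((Q == R) -> (!P && (R && P))), !!(!P || S)):
        !((Q == R) -> (!P && (R && P))): α-rule — add (Q == R), !(!P && (R && P)).
        !!(!P || S): β-rule — branch into !P  //  S.
          branch 1.2.1 (add !P):
            (Q == R): β-rule — branch into Q, R  //  !Q, !R.
              branch 1.2.1.1 (add Q, R):
                !(!P && (R && P)): β-rule — branch into !!P  //  !(R && P).
                  branch 1.2.1.1.1 (add !!P):
                    × closes — contains both P and !P.
                  branch 1.2.1.1.2 (add !(R && P)):
                    !(R && P): β-rule — branch into !R  //  !P.
                      branch 1.2.1.1.2.1 (add !R):
                        × closes — contains both R and !R.
                      branch 1.2.1.1.2.2 (add !P):
                        ○ open, literals {P=false, Q=true, R=true}.
              branch 1.2.1.2 (add !Q, !R):
                !(!P && (R && P)): β-rule — branch into !!P  //  !(R && P).
                  branch 1.2.1.2.1 (add !!P):
                    × closes — contains both P and !P.
                  branch 1.2.1.2.2 (add !(R && P)):
                    !(R && P): β-rule — branch into !R  //  !P.
                      branch 1.2.1.2.2.1 (add !R):
                        ○ open, literals {P=false, Q=false, R=false}.
                      branch 1.2.1.2.2.2 (add !P):
                        ○ open, literals {P=false, Q=false, R=false}.
          branch 1.2.2 (add S):
            (Q == R): β-rule — branch into Q, R  //  !Q, !R.
              branch 1.2.2.1 (add Q, R):
                !(!P && (R && P)): β-rule — branch into !!P  //  !(R && P).
                  branch 1.2.2.1.1 (add !!P):
                    ○ open, literals {P=true, Q=true, R=true, S=true}.
                  branch 1.2.2.1.2 (add !(R && P)):
                    !(R && P): β-rule — branch into !R  //  !P.
                      branch 1.2.2.1.2.1 (add !R):
                        × closes — contains both R and !R.
                      branch 1.2.2.1.2.2 (add !P):
                        ○ open, literals {P=false, Q=true, R=true, S=true}.
              branch 1.2.2.2 (add !Q, !R):
                !(!P && (R && P)): β-rule — branch into !!P  //  !(R && P).
                  branch 1.2.2.2.1 (add !!P):
                    ○ open, literals {P=true, Q=false, R=false, S=true}.
                  branch 1.2.2.2.2 (add !(R && P)):
                    !(R && P): β-rule — branch into !R  //  !P.
                      branch 1.2.2.2.2.1 (add !R):
                        ○ open, literals {Q=false, R=false, S=true}.
                      branch 1.2.2.2.2.2 (add !P):
                        ○ open, literals {P=false, Q=false, R=false, S=true}.
  branch 2 (add R):
    ○ open, literals {R=true}.
5 branches closed, 11 open.
Each open branch fixes some atoms; the unmentioned ones are free. Counting distinct full assignments: branch {P=true, Q=true, R=false, S=false} (none free) contributes 1 new; branch {P=true, Q=false, R=true, S=false} (none free) contributes 1 new; branch {P=false, Q=true, R=true} (S) contributes 2 new; branch {P=false, Q=false, R=false} (S) contributes 2 new; branch {P=false, Q=false, R=false} (S) contributes 0 new; branch {P=true, Q=true, R=true, S=true} (none free) contributes 1 new; branch {P=false, Q=true, R=true, S=true} (none free) contributes 0 new; branch {P=true, Q=false, R=false, S=true} (none free) contributes 1 new; branch {Q=false, R=false, S=true} (P) contributes 0 new; branch {P=false, Q=false, R=false, S=true} (none free) contributes 0 new; branch {R=true} (P, Q, S) contributes 4 new. Total: 12.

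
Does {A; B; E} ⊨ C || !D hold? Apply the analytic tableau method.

No

Initial set: {A; B; E; !(C || !D)}.
!(C || !D): α-rule — add !C, !!D.
○ open, literals {A=T, B=T, C=F, D=T, E=T}.
0 branches closed, 1 open.
An open branch gives a countermodel: A=T, B=T, C=F, D=T, E=T (unmentioned atoms arbitrary); the premises hold there but the conclusion fails.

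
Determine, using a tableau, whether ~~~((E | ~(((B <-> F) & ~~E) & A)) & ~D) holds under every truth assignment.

Not valid

Assume the negation and expand:
Initial set: {~~~~((E | ~(((B <-> F) & ~~E) & A)) & ~D)}.
~~~~((E | ~(((B <-> F) & ~~E) & A)) & ~D): drop double negation, giving ~~((E | ~(((B <-> F) & ~~E) & A)) & ~D).
~~((E | ~(((B <-> F) & ~~E) & A)) & ~D): α-rule — add (E | ~(((B <-> F) & ~~E) & A)), ~D.
(E | ~(((B <-> F) & ~~E) & A)): β-rule — branch into E  //  ~(((B <-> F) & ~~E) & A).
  branch 1 (add E):
    ○ open, literals {D=0, E=1}.
  branch 2 (add ~(((B <-> F) & ~~E) & A)):
    ~(((B <-> F) & ~~E) & A): β-rule — branch into ~((B <-> F) & ~~E)  //  ~A.
      branch 2.1 (add ~((B <-> F) & ~~E)):
        ~((B <-> F) & ~~E): β-rule — branch into ~(B <-> F)  //  ~~~E.
          branch 2.1.1 (add ~(B <-> F)):
            ~(B <-> F): β-rule — branch into B, ~F  //  ~B, F.
              branch 2.1.1.1 (add B, ~F):
                ○ open, literals {B=1, D=0, F=0}.
              branch 2.1.1.2 (add ~B, F):
                ○ open, literals {B=0, D=0, F=1}.
          branch 2.1.2 (add ~~~E):
            ~~~E: drop double negation, giving ~E.
            ○ open, literals {D=0, E=0}.
      branch 2.2 (add ~A):
        ○ open, literals {A=0, D=0}.
0 branches closed, 5 open.
An open branch gives a countermodel: D=0, E=1 (unmentioned atoms arbitrary); under it the original formula is false.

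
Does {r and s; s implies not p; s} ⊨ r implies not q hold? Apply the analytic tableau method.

No

Initial set: {(r and s); (s implies not p); s; not (r implies not q)}.
(r and s): α-rule — add r, s.
not (r implies not q): α-rule — add r, not not q.
(s implies not p): β-rule — branch into not s  //  not p.
  branch 1 (add not s):
    × closes — contains both s and not s.
  branch 2 (add not p):
    ○ open, literals {p=false, q=true, r=true, s=true}.
1 branch closed, 1 open.
An open branch gives a countermodel: p=false, q=true, r=true, s=true (unmentioned atoms arbitrary); the premises hold there but the conclusion fails.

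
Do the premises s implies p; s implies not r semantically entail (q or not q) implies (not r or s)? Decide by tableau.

No

Initial set: {(s implies p); (s implies not r); not ((q or not q) implies (not r or s))}.
not ((q or not q) implies (not r or s)): α-rule — add (q or not q), not (not r or s).
not (not r or s): α-rule — add not not r, not s.
(s implies p): β-rule — branch into not s  //  p.
  branch 1 (add not s):
    (s implies not r): β-rule — branch into not s  //  not r.
      branch 1.1 (add not s):
        (q or not q): β-rule — branch into q  //  not q.
          branch 1.1.1 (add q):
            ○ open, literals {q=true, r=true, s=false}.
          branch 1.1.2 (add not q):
            ○ open, literals {q=false, r=true, s=false}.
      branch 1.2 (add not r):
        × closes — contains both r and not r.
  branch 2 (add p):
    (s implies not r): β-rule — branch into not s  //  not r.
      branch 2.1 (add not s):
        (q or not q): β-rule — branch into q  //  not q.
          branch 2.1.1 (add q):
            ○ open, literals {p=true, q=true, r=true, s=false}.
          branch 2.1.2 (add not q):
            ○ open, literals {p=true, q=false, r=true, s=false}.
      branch 2.2 (add not r):
        × closes — contains both r and not r.
2 branches closed, 4 open.
An open branch gives a countermodel: q=true, r=true, s=false (unmentioned atoms arbitrary); the premises hold there but the conclusion fails.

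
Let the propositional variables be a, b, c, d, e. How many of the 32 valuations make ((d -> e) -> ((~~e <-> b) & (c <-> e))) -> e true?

22

Initial set: {(((d -> e) -> ((~~e <-> b) & (c <-> e))) -> e)}.
(((d -> e) -> ((~~e <-> b) & (c <-> e))) -> e): β-rule — branch into ~((d -> e) -> ((~~e <-> b) & (c <-> e)))  //  e.
  branch 1 (add ~((d -> e) -> ((~~e <-> b) & (c <-> e)))):
    ~((d -> e) -> ((~~e <-> b) & (c <-> e))): α-rule — add (d -> e), ~((~~e <-> b) & (c <-> e)).
    (d -> e): β-rule — branch into ~d  //  e.
      branch 1.1 (add ~d):
        ~((~~e <-> b) & (c <-> e)): β-rule — branch into ~(~~e <-> b)  //  ~(c <-> e).
          branch 1.1.1 (add ~(~~e <-> b)):
            ~(~~e <-> b): β-rule — branch into ~~e, ~b  //  ~~~e, b.
              branch 1.1.1.1 (add ~~e, ~b):
                ~~e: drop double negation, giving e.
                ○ open, literals {b=F, d=F, e=T}.
              branch 1.1.1.2 (add ~~~e, b):
                ~~~e: drop double negation, giving ~e.
                ○ open, literals {b=T, d=F, e=F}.
          branch 1.1.2 (add ~(c <-> e)):
            ~(c <-> e): β-rule — branch into c, ~e  //  ~c, e.
              branch 1.1.2.1 (add c, ~e):
                ○ open, literals {c=T, d=F, e=F}.
              branch 1.1.2.2 (add ~c, e):
                ○ open, literals {c=F, d=F, e=T}.
      branch 1.2 (add e):
        ~((~~e <-> b) & (c <-> e)): β-rule — branch into ~(~~e <-> b)  //  ~(c <-> e).
          branch 1.2.1 (add ~(~~e <-> b)):
            ~(~~e <-> b): β-rule — branch into ~~e, ~b  //  ~~~e, b.
              branch 1.2.1.1 (add ~~e, ~b):
                ~~e: drop double negation, giving e.
                ○ open, literals {b=F, e=T}.
              branch 1.2.1.2 (add ~~~e, b):
                ~~~e: drop double negation, giving ~e.
                × closes — contains both e and ~e.
          branch 1.2.2 (add ~(c <-> e)):
            ~(c <-> e): β-rule — branch into c, ~e  //  ~c, e.
              branch 1.2.2.1 (add c, ~e):
                × closes — contains both e and ~e.
              branch 1.2.2.2 (add ~c, e):
                ○ open, literals {c=F, e=T}.
  branch 2 (add e):
    ○ open, literals {e=T}.
2 branches closed, 7 open.
Each open branch fixes some atoms; the unmentioned ones are free. Counting distinct full assignments: branch {b=F, d=F, e=T} (a, c) contributes 4 new; branch {b=T, d=F, e=F} (a, c) contributes 4 new; branch {c=T, d=F, e=F} (a, b) contributes 2 new; branch {c=F, d=F, e=T} (a, b) contributes 2 new; branch {b=F, e=T} (a, c, d) contributes 4 new; branch {c=F, e=T} (a, b, d) contributes 2 new; branch {e=T} (a, b, c, d) contributes 4 new. Total: 22.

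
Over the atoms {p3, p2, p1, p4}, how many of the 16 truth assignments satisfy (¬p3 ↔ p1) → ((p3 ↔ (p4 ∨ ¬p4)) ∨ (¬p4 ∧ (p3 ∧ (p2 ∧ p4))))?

Initial set: {((¬p3 ↔ p1) → ((p3 ↔ (p4 ∨ ¬p4)) ∨ (¬p4 ∧ (p3 ∧ (p2 ∧ p4)))))}.
((¬p3 ↔ p1) → ((p3 ↔ (p4 ∨ ¬p4)) ∨ (¬p4 ∧ (p3 ∧ (p2 ∧ p4))))): β-rule — branch into ¬(¬p3 ↔ p1)  //  ((p3 ↔ (p4 ∨ ¬p4)) ∨ (¬p4 ∧ (p3 ∧ (p2 ∧ p4)))).
  branch 1 (add ¬(¬p3 ↔ p1)):
    ¬(¬p3 ↔ p1): β-rule — branch into ¬p3, ¬p1  //  ¬¬p3, p1.
      branch 1.1 (add ¬p3, ¬p1):
        ○ open, literals {p1=F, p3=F}.
      branch 1.2 (add ¬¬p3, p1):
        ○ open, literals {p1=T, p3=T}.
  branch 2 (add ((p3 ↔ (p4 ∨ ¬p4)) ∨ (¬p4 ∧ (p3 ∧ (p2 ∧ p4))))):
    ((p3 ↔ (p4 ∨ ¬p4)) ∨ (¬p4 ∧ (p3 ∧ (p2 ∧ p4)))): β-rule — branch into (p3 ↔ (p4 ∨ ¬p4))  //  (¬p4 ∧ (p3 ∧ (p2 ∧ p4))).
      branch 2.1 (add (p3 ↔ (p4 ∨ ¬p4))):
        (p3 ↔ (p4 ∨ ¬p4)): β-rule — branch into p3, (p4 ∨ ¬p4)  //  ¬p3, ¬(p4 ∨ ¬p4).
          branch 2.1.1 (add p3, (p4 ∨ ¬p4)):
            (p4 ∨ ¬p4): β-rule — branch into p4  //  ¬p4.
              branch 2.1.1.1 (add p4):
                ○ open, literals {p3=T, p4=T}.
              branch 2.1.1.2 (add ¬p4):
                ○ open, literals {p3=T, p4=F}.
          branch 2.1.2 (add ¬p3, ¬(p4 ∨ ¬p4)):
            ¬(p4 ∨ ¬p4): α-rule — add ¬p4, ¬¬p4.
            × closes — contains both p4 and ¬p4.
      branch 2.2 (add (¬p4 ∧ (p3 ∧ (p2 ∧ p4)))):
        (¬p4 ∧ (p3 ∧ (p2 ∧ p4))): α-rule — add ¬p4, (p3 ∧ (p2 ∧ p4)).
        (p3 ∧ (p2 ∧ p4)): α-rule — add p3, (p2 ∧ p4).
        (p2 ∧ p4): α-rule — add p2, p4.
        × closes — contains both p4 and ¬p4.
2 branches closed, 4 open.
Each open branch fixes some atoms; the unmentioned ones are free. Counting distinct full assignments: branch {p1=F, p3=F} (p2, p4) contributes 4 new; branch {p1=T, p3=T} (p2, p4) contributes 4 new; branch {p3=T, p4=T} (p2, p1) contributes 2 new; branch {p3=T, p4=F} (p2, p1) contributes 2 new. Total: 12.

12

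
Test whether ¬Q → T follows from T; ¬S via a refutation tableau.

Yes

Initial set: {T T; T ¬S; F (¬Q → T)}.
F (¬Q → T): α-rule — add T ¬Q, F T.
× closes — contains both T and ¬T.
All 1 branch closes.
Every branch closed, so the premises entail the conclusion.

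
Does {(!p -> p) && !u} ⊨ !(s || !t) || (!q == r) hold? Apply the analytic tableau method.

Initial set: {((!p -> p) && !u); !(!(s || !t) || (!q == r))}.
((!p -> p) && !u): α-rule — add (!p -> p), !u.
!(!(s || !t) || (!q == r)): α-rule — add !!(s || !t), !(!q == r).
(!p -> p): β-rule — branch into !!p  //  p.
  branch 1 (add !!p):
    !!(s || !t): β-rule — branch into s  //  !t.
      branch 1.1 (add s):
        !(!q == r): β-rule — branch into !q, !r  //  !!q, r.
          branch 1.1.1 (add !q, !r):
            ○ open, literals {p=T, q=F, r=F, s=T, u=F}.
          branch 1.1.2 (add !!q, r):
            ○ open, literals {p=T, q=T, r=T, s=T, u=F}.
      branch 1.2 (add !t):
        !(!q == r): β-rule — branch into !q, !r  //  !!q, r.
          branch 1.2.1 (add !q, !r):
            ○ open, literals {p=T, q=F, r=F, t=F, u=F}.
          branch 1.2.2 (add !!q, r):
            ○ open, literals {p=T, q=T, r=T, t=F, u=F}.
  branch 2 (add p):
    !!(s || !t): β-rule — branch into s  //  !t.
      branch 2.1 (add s):
        !(!q == r): β-rule — branch into !q, !r  //  !!q, r.
          branch 2.1.1 (add !q, !r):
            ○ open, literals {p=T, q=F, r=F, s=T, u=F}.
          branch 2.1.2 (add !!q, r):
            ○ open, literals {p=T, q=T, r=T, s=T, u=F}.
      branch 2.2 (add !t):
        !(!q == r): β-rule — branch into !q, !r  //  !!q, r.
          branch 2.2.1 (add !q, !r):
            ○ open, literals {p=T, q=F, r=F, t=F, u=F}.
          branch 2.2.2 (add !!q, r):
            ○ open, literals {p=T, q=T, r=T, t=F, u=F}.
0 branches closed, 8 open.
An open branch gives a countermodel: p=T, q=F, r=F, s=T, u=F (unmentioned atoms arbitrary); the premises hold there but the conclusion fails.

No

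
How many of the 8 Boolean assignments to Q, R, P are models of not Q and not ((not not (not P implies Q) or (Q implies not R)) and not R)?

Initial set: {(not Q and not ((not not (not P implies Q) or (Q implies not R)) and not R))}.
(not Q and not ((not not (not P implies Q) or (Q implies not R)) and not R)): α-rule — add not Q, not ((not not (not P implies Q) or (Q implies not R)) and not R).
not ((not not (not P implies Q) or (Q implies not R)) and not R): β-rule — branch into not (not not (not P implies Q) or (Q implies not R))  //  not not R.
  branch 1 (add not (not not (not P implies Q) or (Q implies not R))):
    not (not not (not P implies Q) or (Q implies not R)): α-rule — add not not not (not P implies Q), not (Q implies not R).
    not not not (not P implies Q): drop double negation, giving not (not P implies Q).
    not (Q implies not R): α-rule — add Q, not not R.
    × closes — contains both Q and not Q.
  branch 2 (add not not R):
    ○ open, literals {Q=0, R=1}.
1 branch closed, 1 open.
Each open branch fixes some atoms; the unmentioned ones are free. Counting distinct full assignments: branch {Q=0, R=1} (P) contributes 2 new. Total: 2.

2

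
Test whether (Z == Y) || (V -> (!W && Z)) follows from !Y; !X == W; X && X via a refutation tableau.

Initial set: {!Y; (!X == W); (X && X); !((Z == Y) || (V -> (!W && Z)))}.
(X && X): α-rule — add X, X.
!((Z == Y) || (V -> (!W && Z))): α-rule — add !(Z == Y), !(V -> (!W && Z)).
!(V -> (!W && Z)): α-rule — add V, !(!W && Z).
(!X == W): β-rule — branch into !X, W  //  !!X, !W.
  branch 1 (add !X, W):
    × closes — contains both X and !X.
  branch 2 (add !!X, !W):
    !(Z == Y): β-rule — branch into Z, !Y  //  !Z, Y.
      branch 2.1 (add Z, !Y):
        !(!W && Z): β-rule — branch into !!W  //  !Z.
          branch 2.1.1 (add !!W):
            × closes — contains both W and !W.
          branch 2.1.2 (add !Z):
            × closes — contains both Z and !Z.
      branch 2.2 (add !Z, Y):
        × closes — contains both Y and !Y.
All 4 branches close.
Every branch closed, so the premises entail the conclusion.

Yes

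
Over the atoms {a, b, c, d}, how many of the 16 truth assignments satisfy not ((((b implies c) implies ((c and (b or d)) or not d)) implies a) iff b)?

9

Initial set: {not ((((b implies c) implies ((c and (b or d)) or not d)) implies a) iff b)}.
not ((((b implies c) implies ((c and (b or d)) or not d)) implies a) iff b): β-rule — branch into (((b implies c) implies ((c and (b or d)) or not d)) implies a), not b  //  not (((b implies c) implies ((c and (b or d)) or not d)) implies a), b.
  branch 1 (add (((b implies c) implies ((c and (b or d)) or not d)) implies a), not b):
    (((b implies c) implies ((c and (b or d)) or not d)) implies a): β-rule — branch into not ((b implies c) implies ((c and (b or d)) or not d))  //  a.
      branch 1.1 (add not ((b implies c) implies ((c and (b or d)) or not d))):
        not ((b implies c) implies ((c and (b or d)) or not d)): α-rule — add (b implies c), not ((c and (b or d)) or not d).
        not ((c and (b or d)) or not d): α-rule — add not (c and (b or d)), not not d.
        (b implies c): β-rule — branch into not b  //  c.
          branch 1.1.1 (add not b):
            not (c and (b or d)): β-rule — branch into not c  //  not (b or d).
              branch 1.1.1.1 (add not c):
                ○ open, literals {b=0, c=0, d=1}.
              branch 1.1.1.2 (add not (b or d)):
                not (b or d): α-rule — add not b, not d.
                × closes — contains both d and not d.
          branch 1.1.2 (add c):
            not (c and (b or d)): β-rule — branch into not c  //  not (b or d).
              branch 1.1.2.1 (add not c):
                × closes — contains both c and not c.
              branch 1.1.2.2 (add not (b or d)):
                not (b or d): α-rule — add not b, not d.
                × closes — contains both d and not d.
      branch 1.2 (add a):
        ○ open, literals {a=1, b=0}.
  branch 2 (add not (((b implies c) implies ((c and (b or d)) or not d)) implies a), b):
    not (((b implies c) implies ((c and (b or d)) or not d)) implies a): α-rule — add ((b implies c) implies ((c and (b or d)) or not d)), not a.
    ((b implies c) implies ((c and (b or d)) or not d)): β-rule — branch into not (b implies c)  //  ((c and (b or d)) or not d).
      branch 2.1 (add not (b implies c)):
        not (b implies c): α-rule — add b, not c.
        ○ open, literals {a=0, b=1, c=0}.
      branch 2.2 (add ((c and (b or d)) or not d)):
        ((c and (b or d)) or not d): β-rule — branch into (c and (b or d))  //  not d.
          branch 2.2.1 (add (c and (b or d))):
            (c and (b or d)): α-rule — add c, (b or d).
            (b or d): β-rule — branch into b  //  d.
              branch 2.2.1.1 (add b):
                ○ open, literals {a=0, b=1, c=1}.
              branch 2.2.1.2 (add d):
                ○ open, literals {a=0, b=1, c=1, d=1}.
          branch 2.2.2 (add not d):
            ○ open, literals {a=0, b=1, d=0}.
3 branches closed, 6 open.
Each open branch fixes some atoms; the unmentioned ones are free. Counting distinct full assignments: branch {b=0, c=0, d=1} (a) contributes 2 new; branch {a=1, b=0} (c, d) contributes 3 new; branch {a=0, b=1, c=0} (d) contributes 2 new; branch {a=0, b=1, c=1} (d) contributes 2 new; branch {a=0, b=1, c=1, d=1} (none free) contributes 0 new; branch {a=0, b=1, d=0} (c) contributes 0 new. Total: 9.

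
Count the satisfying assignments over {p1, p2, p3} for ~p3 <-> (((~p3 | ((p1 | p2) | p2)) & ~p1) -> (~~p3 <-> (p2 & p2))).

3

Initial set: {(~p3 <-> (((~p3 | ((p1 | p2) | p2)) & ~p1) -> (~~p3 <-> (p2 & p2))))}.
(~p3 <-> (((~p3 | ((p1 | p2) | p2)) & ~p1) -> (~~p3 <-> (p2 & p2)))): β-rule — branch into ~p3, (((~p3 | ((p1 | p2) | p2)) & ~p1) -> (~~p3 <-> (p2 & p2)))  //  ~~p3, ~(((~p3 | ((p1 | p2) | p2)) & ~p1) -> (~~p3 <-> (p2 & p2))).
  branch 1 (add ~p3, (((~p3 | ((p1 | p2) | p2)) & ~p1) -> (~~p3 <-> (p2 & p2)))):
    (((~p3 | ((p1 | p2) | p2)) & ~p1) -> (~~p3 <-> (p2 & p2))): β-rule — branch into ~((~p3 | ((p1 | p2) | p2)) & ~p1)  //  (~~p3 <-> (p2 & p2)).
      branch 1.1 (add ~((~p3 | ((p1 | p2) | p2)) & ~p1)):
        ~((~p3 | ((p1 | p2) | p2)) & ~p1): β-rule — branch into ~(~p3 | ((p1 | p2) | p2))  //  ~~p1.
          branch 1.1.1 (add ~(~p3 | ((p1 | p2) | p2))):
            ~(~p3 | ((p1 | p2) | p2)): α-rule — add ~~p3, ~((p1 | p2) | p2).
            × closes — contains both p3 and ~p3.
          branch 1.1.2 (add ~~p1):
            ○ open, literals {p1=true, p3=false}.
      branch 1.2 (add (~~p3 <-> (p2 & p2))):
        (~~p3 <-> (p2 & p2)): β-rule — branch into ~~p3, (p2 & p2)  //  ~~~p3, ~(p2 & p2).
          branch 1.2.1 (add ~~p3, (p2 & p2)):
            ~~p3: drop double negation, giving p3.
            × closes — contains both p3 and ~p3.
          branch 1.2.2 (add ~~~p3, ~(p2 & p2)):
            ~~~p3: drop double negation, giving ~p3.
            ~(p2 & p2): β-rule — branch into ~p2  //  ~p2.
              branch 1.2.2.1 (add ~p2):
                ○ open, literals {p2=false, p3=false}.
              branch 1.2.2.2 (add ~p2):
                ○ open, literals {p2=false, p3=false}.
  branch 2 (add ~~p3, ~(((~p3 | ((p1 | p2) | p2)) & ~p1) -> (~~p3 <-> (p2 & p2)))):
    ~(((~p3 | ((p1 | p2) | p2)) & ~p1) -> (~~p3 <-> (p2 & p2))): α-rule — add ((~p3 | ((p1 | p2) | p2)) & ~p1), ~(~~p3 <-> (p2 & p2)).
    ((~p3 | ((p1 | p2) | p2)) & ~p1): α-rule — add (~p3 | ((p1 | p2) | p2)), ~p1.
    ~(~~p3 <-> (p2 & p2)): β-rule — branch into ~~p3, ~(p2 & p2)  //  ~~~p3, (p2 & p2).
      branch 2.1 (add ~~p3, ~(p2 & p2)):
        ~~p3: drop double negation, giving p3.
        (~p3 | ((p1 | p2) | p2)): β-rule — branch into ~p3  //  ((p1 | p2) | p2).
          branch 2.1.1 (add ~p3):
            × closes — contains both p3 and ~p3.
          branch 2.1.2 (add ((p1 | p2) | p2)):
            ~(p2 & p2): β-rule — branch into ~p2  //  ~p2.
              branch 2.1.2.1 (add ~p2):
                ((p1 | p2) | p2): β-rule — branch into (p1 | p2)  //  p2.
                  branch 2.1.2.1.1 (add (p1 | p2)):
                    (p1 | p2): β-rule — branch into p1  //  p2.
                      branch 2.1.2.1.1.1 (add p1):
                        × closes — contains both p1 and ~p1.
                      branch 2.1.2.1.1.2 (add p2):
                        × closes — contains both p2 and ~p2.
                  branch 2.1.2.1.2 (add p2):
                    × closes — contains both p2 and ~p2.
              branch 2.1.2.2 (add ~p2):
                ((p1 | p2) | p2): β-rule — branch into (p1 | p2)  //  p2.
                  branch 2.1.2.2.1 (add (p1 | p2)):
                    (p1 | p2): β-rule — branch into p1  //  p2.
                      branch 2.1.2.2.1.1 (add p1):
                        × closes — contains both p1 and ~p1.
                      branch 2.1.2.2.1.2 (add p2):
                        × closes — contains both p2 and ~p2.
                  branch 2.1.2.2.2 (add p2):
                    × closes — contains both p2 and ~p2.
      branch 2.2 (add ~~~p3, (p2 & p2)):
        ~~~p3: drop double negation, giving ~p3.
        × closes — contains both p3 and ~p3.
10 branches closed, 3 open.
Each open branch fixes some atoms; the unmentioned ones are free. Counting distinct full assignments: branch {p1=true, p3=false} (p2) contributes 2 new; branch {p2=false, p3=false} (p1) contributes 1 new; branch {p2=false, p3=false} (p1) contributes 0 new. Total: 3.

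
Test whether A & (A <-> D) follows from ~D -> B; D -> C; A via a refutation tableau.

Initial set: {(~D -> B); (D -> C); A; ~(A & (A <-> D))}.
(~D -> B): β-rule — branch into ~~D  //  B.
  branch 1 (add ~~D):
    (D -> C): β-rule — branch into ~D  //  C.
      branch 1.1 (add ~D):
        × closes — contains both D and ~D.
      branch 1.2 (add C):
        ~(A & (A <-> D)): β-rule — branch into ~A  //  ~(A <-> D).
          branch 1.2.1 (add ~A):
            × closes — contains both A and ~A.
          branch 1.2.2 (add ~(A <-> D)):
            ~(A <-> D): β-rule — branch into A, ~D  //  ~A, D.
              branch 1.2.2.1 (add A, ~D):
                × closes — contains both D and ~D.
              branch 1.2.2.2 (add ~A, D):
                × closes — contains both A and ~A.
  branch 2 (add B):
    (D -> C): β-rule — branch into ~D  //  C.
      branch 2.1 (add ~D):
        ~(A & (A <-> D)): β-rule — branch into ~A  //  ~(A <-> D).
          branch 2.1.1 (add ~A):
            × closes — contains both A and ~A.
          branch 2.1.2 (add ~(A <-> D)):
            ~(A <-> D): β-rule — branch into A, ~D  //  ~A, D.
              branch 2.1.2.1 (add A, ~D):
                ○ open, literals {A=1, B=1, D=0}.
              branch 2.1.2.2 (add ~A, D):
                × closes — contains both A and ~A.
      branch 2.2 (add C):
        ~(A & (A <-> D)): β-rule — branch into ~A  //  ~(A <-> D).
          branch 2.2.1 (add ~A):
            × closes — contains both A and ~A.
          branch 2.2.2 (add ~(A <-> D)):
            ~(A <-> D): β-rule — branch into A, ~D  //  ~A, D.
              branch 2.2.2.1 (add A, ~D):
                ○ open, literals {A=1, B=1, C=1, D=0}.
              branch 2.2.2.2 (add ~A, D):
                × closes — contains both A and ~A.
8 branches closed, 2 open.
An open branch gives a countermodel: A=1, B=1, D=0 (unmentioned atoms arbitrary); the premises hold there but the conclusion fails.

No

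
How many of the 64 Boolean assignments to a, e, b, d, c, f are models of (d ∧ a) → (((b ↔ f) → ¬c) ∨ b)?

62

Initial set: {((d ∧ a) → (((b ↔ f) → ¬c) ∨ b))}.
((d ∧ a) → (((b ↔ f) → ¬c) ∨ b)): β-rule — branch into ¬(d ∧ a)  //  (((b ↔ f) → ¬c) ∨ b).
  branch 1 (add ¬(d ∧ a)):
    ¬(d ∧ a): β-rule — branch into ¬d  //  ¬a.
      branch 1.1 (add ¬d):
        ○ open, literals {d=false}.
      branch 1.2 (add ¬a):
        ○ open, literals {a=false}.
  branch 2 (add (((b ↔ f) → ¬c) ∨ b)):
    (((b ↔ f) → ¬c) ∨ b): β-rule — branch into ((b ↔ f) → ¬c)  //  b.
      branch 2.1 (add ((b ↔ f) → ¬c)):
        ((b ↔ f) → ¬c): β-rule — branch into ¬(b ↔ f)  //  ¬c.
          branch 2.1.1 (add ¬(b ↔ f)):
            ¬(b ↔ f): β-rule — branch into b, ¬f  //  ¬b, f.
              branch 2.1.1.1 (add b, ¬f):
                ○ open, literals {b=true, f=false}.
              branch 2.1.1.2 (add ¬b, f):
                ○ open, literals {b=false, f=true}.
          branch 2.1.2 (add ¬c):
            ○ open, literals {c=false}.
      branch 2.2 (add b):
        ○ open, literals {b=true}.
0 branches closed, 6 open.
Each open branch fixes some atoms; the unmentioned ones are free. Counting distinct full assignments: branch {d=false} (a, e, b, c, f) contributes 32 new; branch {a=false} (e, b, d, c, f) contributes 16 new; branch {b=true, f=false} (a, e, d, c) contributes 4 new; branch {b=false, f=true} (a, e, d, c) contributes 4 new; branch {c=false} (a, e, b, d, f) contributes 4 new; branch {b=true} (a, e, d, c, f) contributes 2 new. Total: 62.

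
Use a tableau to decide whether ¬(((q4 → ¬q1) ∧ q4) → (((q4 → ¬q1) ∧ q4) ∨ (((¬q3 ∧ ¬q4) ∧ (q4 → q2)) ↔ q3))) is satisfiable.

Initial set: {¬(((q4 → ¬q1) ∧ q4) → (((q4 → ¬q1) ∧ q4) ∨ (((¬q3 ∧ ¬q4) ∧ (q4 → q2)) ↔ q3)))}.
¬(((q4 → ¬q1) ∧ q4) → (((q4 → ¬q1) ∧ q4) ∨ (((¬q3 ∧ ¬q4) ∧ (q4 → q2)) ↔ q3))): α-rule — add ((q4 → ¬q1) ∧ q4), ¬(((q4 → ¬q1) ∧ q4) ∨ (((¬q3 ∧ ¬q4) ∧ (q4 → q2)) ↔ q3)).
((q4 → ¬q1) ∧ q4): α-rule — add (q4 → ¬q1), q4.
¬(((q4 → ¬q1) ∧ q4) ∨ (((¬q3 ∧ ¬q4) ∧ (q4 → q2)) ↔ q3)): α-rule — add ¬((q4 → ¬q1) ∧ q4), ¬(((¬q3 ∧ ¬q4) ∧ (q4 → q2)) ↔ q3).
(q4 → ¬q1): β-rule — branch into ¬q4  //  ¬q1.
  branch 1 (add ¬q4):
    × closes — contains both q4 and ¬q4.
  branch 2 (add ¬q1):
    ¬((q4 → ¬q1) ∧ q4): β-rule — branch into ¬(q4 → ¬q1)  //  ¬q4.
      branch 2.1 (add ¬(q4 → ¬q1)):
        ¬(q4 → ¬q1): α-rule — add q4, ¬¬q1.
        × closes — contains both q1 and ¬q1.
      branch 2.2 (add ¬q4):
        × closes — contains both q4 and ¬q4.
All 3 branches close.
Every branch closed; the formula is unsatisfiable.

Unsatisfiable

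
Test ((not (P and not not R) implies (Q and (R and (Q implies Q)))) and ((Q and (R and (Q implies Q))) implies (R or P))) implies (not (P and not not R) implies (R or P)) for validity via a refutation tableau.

Assume the negation and expand:
Initial set: {F (((not (P and not not R) implies (Q and (R and (Q implies Q)))) and ((Q and (R and (Q implies Q))) implies (R or P))) implies (not (P and not not R) implies (R or P)))}.
F (((not (P and not not R) implies (Q and (R and (Q implies Q)))) and ((Q and (R and (Q implies Q))) implies (R or P))) implies (not (P and not not R) implies (R or P))): α-rule — add T ((not (P and not not R) implies (Q and (R and (Q implies Q)))) and ((Q and (R and (Q implies Q))) implies (R or P))), F (not (P and not not R) implies (R or P)).
T ((not (P and not not R) implies (Q and (R and (Q implies Q)))) and ((Q and (R and (Q implies Q))) implies (R or P))): α-rule — add T (not (P and not not R) implies (Q and (R and (Q implies Q)))), T ((Q and (R and (Q implies Q))) implies (R or P)).
F (not (P and not not R) implies (R or P)): α-rule — add T not (P and not not R), F (R or P).
F (R or P): α-rule — add F R, F P.
T (not (P and not not R) implies (Q and (R and (Q implies Q)))): β-rule — branch into F not (P and not not R)  //  T (Q and (R and (Q implies Q))).
  branch 1 (add F not (P and not not R)):
    F not (P and not not R): α-rule — add T P, T not not R.
    × closes — contains both P and not P.
  branch 2 (add T (Q and (R and (Q implies Q)))):
    T (Q and (R and (Q implies Q))): α-rule — add T Q, T (R and (Q implies Q)).
    T (R and (Q implies Q)): α-rule — add T R, T (Q implies Q).
    × closes — contains both R and not R.
All 2 branches close.
Every branch closed, so the negation is unsatisfiable and the formula is valid.

Valid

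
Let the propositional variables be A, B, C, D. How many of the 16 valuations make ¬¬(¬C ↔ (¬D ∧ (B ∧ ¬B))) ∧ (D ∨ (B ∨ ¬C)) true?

6

Initial set: {(¬¬(¬C ↔ (¬D ∧ (B ∧ ¬B))) ∧ (D ∨ (B ∨ ¬C)))}.
(¬¬(¬C ↔ (¬D ∧ (B ∧ ¬B))) ∧ (D ∨ (B ∨ ¬C))): α-rule — add ¬¬(¬C ↔ (¬D ∧ (B ∧ ¬B))), (D ∨ (B ∨ ¬C)).
¬¬(¬C ↔ (¬D ∧ (B ∧ ¬B))): drop double negation, giving (¬C ↔ (¬D ∧ (B ∧ ¬B))).
(D ∨ (B ∨ ¬C)): β-rule — branch into D  //  (B ∨ ¬C).
  branch 1 (add D):
    (¬C ↔ (¬D ∧ (B ∧ ¬B))): β-rule — branch into ¬C, (¬D ∧ (B ∧ ¬B))  //  ¬¬C, ¬(¬D ∧ (B ∧ ¬B)).
      branch 1.1 (add ¬C, (¬D ∧ (B ∧ ¬B))):
        (¬D ∧ (B ∧ ¬B)): α-rule — add ¬D, (B ∧ ¬B).
        × closes — contains both D and ¬D.
      branch 1.2 (add ¬¬C, ¬(¬D ∧ (B ∧ ¬B))):
        ¬(¬D ∧ (B ∧ ¬B)): β-rule — branch into ¬¬D  //  ¬(B ∧ ¬B).
          branch 1.2.1 (add ¬¬D):
            ○ open, literals {C=1, D=1}.
          branch 1.2.2 (add ¬(B ∧ ¬B)):
            ¬(B ∧ ¬B): β-rule — branch into ¬B  //  ¬¬B.
              branch 1.2.2.1 (add ¬B):
                ○ open, literals {B=0, C=1, D=1}.
              branch 1.2.2.2 (add ¬¬B):
                ○ open, literals {B=1, C=1, D=1}.
  branch 2 (add (B ∨ ¬C)):
    (¬C ↔ (¬D ∧ (B ∧ ¬B))): β-rule — branch into ¬C, (¬D ∧ (B ∧ ¬B))  //  ¬¬C, ¬(¬D ∧ (B ∧ ¬B)).
      branch 2.1 (add ¬C, (¬D ∧ (B ∧ ¬B))):
        (¬D ∧ (B ∧ ¬B)): α-rule — add ¬D, (B ∧ ¬B).
        (B ∧ ¬B): α-rule — add B, ¬B.
        × closes — contains both B and ¬B.
      branch 2.2 (add ¬¬C, ¬(¬D ∧ (B ∧ ¬B))):
        (B ∨ ¬C): β-rule — branch into B  //  ¬C.
          branch 2.2.1 (add B):
            ¬(¬D ∧ (B ∧ ¬B)): β-rule — branch into ¬¬D  //  ¬(B ∧ ¬B).
              branch 2.2.1.1 (add ¬¬D):
                ○ open, literals {B=1, C=1, D=1}.
              branch 2.2.1.2 (add ¬(B ∧ ¬B)):
                ¬(B ∧ ¬B): β-rule — branch into ¬B  //  ¬¬B.
                  branch 2.2.1.2.1 (add ¬B):
                    × closes — contains both B and ¬B.
                  branch 2.2.1.2.2 (add ¬¬B):
                    ○ open, literals {B=1, C=1}.
          branch 2.2.2 (add ¬C):
            × closes — contains both C and ¬C.
4 branches closed, 5 open.
Each open branch fixes some atoms; the unmentioned ones are free. Counting distinct full assignments: branch {C=1, D=1} (A, B) contributes 4 new; branch {B=0, C=1, D=1} (A) contributes 0 new; branch {B=1, C=1, D=1} (A) contributes 0 new; branch {B=1, C=1, D=1} (A) contributes 0 new; branch {B=1, C=1} (A, D) contributes 2 new. Total: 6.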